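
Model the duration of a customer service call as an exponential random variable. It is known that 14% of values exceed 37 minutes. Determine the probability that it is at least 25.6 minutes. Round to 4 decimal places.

0.2566

e^(−λ·37) = 0.14 ⇒ λ = −ln(0.14)/37 = 0.0531382.
P(X > 25.6) = e^(−0.0531382·25.6) = e^(−1.3603) ≈ 0.2566.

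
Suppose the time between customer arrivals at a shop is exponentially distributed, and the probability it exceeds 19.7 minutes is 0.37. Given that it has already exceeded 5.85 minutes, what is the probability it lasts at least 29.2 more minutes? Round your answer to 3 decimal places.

From e^(−λ·19.7) = 0.37, λ = −ln(0.37)/19.7 = 0.0504697.
Memoryless: P(X > 5.85+29.2 | X > 5.85) = P(X > 29.2) = e^(−0.0504697·29.2) ≈ 0.229.

0.229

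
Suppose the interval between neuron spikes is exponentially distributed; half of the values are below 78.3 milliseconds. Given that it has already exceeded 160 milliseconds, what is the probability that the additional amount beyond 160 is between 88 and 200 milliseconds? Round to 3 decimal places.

For an exponential, median = ln(2)/λ, so λ = ln 2 / 78.3 = 0.00885245 per millisecond.
Memoryless: the residual past 160 is again Exp(λ).
P(88 < residual < 200) = e^(−λ·88) − e^(−λ·200) = 0.45886 − 0.17025 ≈ 0.289.

0.289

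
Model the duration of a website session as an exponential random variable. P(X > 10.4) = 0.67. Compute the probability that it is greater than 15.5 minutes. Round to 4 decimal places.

0.5505

e^(−λ·10.4) = 0.67 ⇒ λ = −ln(0.67)/10.4 = 0.0385075.
P(X > 15.5) = e^(−0.0385075·15.5) = e^(−0.59687) ≈ 0.5505.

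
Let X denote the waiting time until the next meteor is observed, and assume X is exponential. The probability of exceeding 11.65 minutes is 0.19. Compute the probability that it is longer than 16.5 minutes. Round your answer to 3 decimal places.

0.095

e^(−λ·11.65) = 0.19 ⇒ λ = −ln(0.19)/11.65 = 0.142552.
P(X > 16.5) = e^(−0.142552·16.5) = e^(−2.3521) ≈ 0.095.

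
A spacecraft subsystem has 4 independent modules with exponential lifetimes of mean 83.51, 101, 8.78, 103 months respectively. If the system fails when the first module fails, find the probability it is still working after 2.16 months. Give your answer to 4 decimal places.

0.7303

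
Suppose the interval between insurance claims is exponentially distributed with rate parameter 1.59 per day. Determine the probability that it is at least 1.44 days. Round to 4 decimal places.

0.1013

P(X > 1.44) = e^(−λ·1.44) = e^(−2.2896) ≈ 0.1013.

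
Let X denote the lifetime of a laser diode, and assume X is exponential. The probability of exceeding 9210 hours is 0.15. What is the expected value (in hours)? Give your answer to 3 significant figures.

e^(−λ·9210) = 0.15 ⇒ λ = −ln(0.15)/9210 = 0.000205985.
Mean = 1/λ = 4854.73 hours.

4850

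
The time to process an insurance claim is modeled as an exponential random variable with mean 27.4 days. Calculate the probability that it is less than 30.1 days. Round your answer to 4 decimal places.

0.6666

The rate is λ = 1/27.4 = 0.0364964 per day.
P(X ≤ 30.1) = 1 − e^(−λ·30.1) = 1 − e^(−1.0985) ≈ 0.6666.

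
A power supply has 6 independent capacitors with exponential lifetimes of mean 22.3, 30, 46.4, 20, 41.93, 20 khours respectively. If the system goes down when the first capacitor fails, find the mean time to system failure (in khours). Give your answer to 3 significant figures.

4.47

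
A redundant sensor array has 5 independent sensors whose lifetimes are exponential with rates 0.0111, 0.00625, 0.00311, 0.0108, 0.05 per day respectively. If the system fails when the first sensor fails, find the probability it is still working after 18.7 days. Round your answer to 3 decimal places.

The time to first failure is exponential with rate Σλ = 0.0111 + 0.00625 + 0.00311 + 0.0108 + 0.05 = 0.08126.
P(min > 18.7) = e^(−0.08126·18.7) = e^(−1.5196) ≈ 0.219.

0.219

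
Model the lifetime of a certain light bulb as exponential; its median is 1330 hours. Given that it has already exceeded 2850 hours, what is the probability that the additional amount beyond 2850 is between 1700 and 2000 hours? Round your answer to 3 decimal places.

0.060

For an exponential, median = ln(2)/λ, so λ = ln 2 / 1330 = 0.000521163 per hour.
Memoryless: the residual past 2850 is again Exp(λ).
P(1700 < residual < 2000) = e^(−λ·1700) − e^(−λ·2000) = 0.41231 − 0.35263 ≈ 0.060.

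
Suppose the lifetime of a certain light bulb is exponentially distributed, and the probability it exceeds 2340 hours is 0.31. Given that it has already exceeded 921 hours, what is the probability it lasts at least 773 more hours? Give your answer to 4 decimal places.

0.6792

From e^(−λ·2340) = 0.31, λ = −ln(0.31)/2340 = 0.000500506.
Memoryless: P(X > 921+773 | X > 921) = P(X > 773) = e^(−0.000500506·773) ≈ 0.6792.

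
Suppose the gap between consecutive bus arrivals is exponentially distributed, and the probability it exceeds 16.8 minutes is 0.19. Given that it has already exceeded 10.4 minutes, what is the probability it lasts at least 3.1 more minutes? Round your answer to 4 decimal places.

From e^(−λ·16.8) = 0.19, λ = −ln(0.19)/16.8 = 0.098853.
Memoryless: P(X > 10.4+3.1 | X > 10.4) = P(X > 3.1) = e^(−0.098853·3.1) ≈ 0.7361.

0.7361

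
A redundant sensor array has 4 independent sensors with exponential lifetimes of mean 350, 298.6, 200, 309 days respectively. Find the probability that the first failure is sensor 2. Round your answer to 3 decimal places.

Rates: λ_i = 1/mean_i → 0.00285714, 0.00334896, 0.005, 0.00323625; Σλ = 0.0144424.
P(sensor 2 first) = λ_2/Σλ = 0.00334896/0.0144424 ≈ 0.232.

0.232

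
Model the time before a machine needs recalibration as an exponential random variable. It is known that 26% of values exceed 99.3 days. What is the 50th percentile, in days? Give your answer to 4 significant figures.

e^(−λ·99.3) = 0.26 ⇒ λ = −ln(0.26)/99.3 = 0.0135657.
50th percentile: 1 − e^(−λt) = 0.5, t = −ln(0.5)/λ = 51.0956 days.

51.10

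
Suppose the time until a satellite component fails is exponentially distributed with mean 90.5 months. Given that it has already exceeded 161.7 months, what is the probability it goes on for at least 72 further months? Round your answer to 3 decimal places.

0.451

The rate is λ = 1/90.5 = 0.0110497 per month.
The exponential is memoryless, so the remaining time is again Exp(λ): the condition X > 161.7 is irrelevant.
P(X > 72) = e^(−0.79558) ≈ 0.451.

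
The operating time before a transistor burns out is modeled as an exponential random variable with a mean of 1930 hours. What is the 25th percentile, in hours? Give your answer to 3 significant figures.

The rate is λ = 1/1930 = 0.000518135 per hour.
Set 1 − e^(−λt) = 0.25, so t = −ln(0.75)/λ = 0.28768/0.000518135 ≈ 555.226 hours.

555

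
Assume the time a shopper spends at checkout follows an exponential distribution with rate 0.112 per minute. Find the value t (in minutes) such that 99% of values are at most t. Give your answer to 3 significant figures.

Set 1 − e^(−λt) = 0.99, so t = −ln(0.01)/λ = 4.6052/0.112 ≈ 41.1176 minutes.

41.1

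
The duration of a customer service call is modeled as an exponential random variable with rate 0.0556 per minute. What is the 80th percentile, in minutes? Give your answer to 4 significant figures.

Set 1 − e^(−λt) = 0.8, so t = −ln(0.2)/λ = 1.6094/0.0556 ≈ 28.9467 minutes.

28.95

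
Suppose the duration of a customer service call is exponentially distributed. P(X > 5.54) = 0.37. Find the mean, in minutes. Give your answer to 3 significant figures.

e^(−λ·5.54) = 0.37 ⇒ λ = −ln(0.37)/5.54 = 0.179468.
Mean = 1/λ = 5.57203 minutes.

5.57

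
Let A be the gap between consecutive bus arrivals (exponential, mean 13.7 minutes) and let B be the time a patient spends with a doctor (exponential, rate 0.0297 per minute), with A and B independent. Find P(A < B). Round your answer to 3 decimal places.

0.711

λ_1 = 1/13.7 = 0.0729927, λ_2 = 0.0297.
For independent exponentials, P(A < B) = λ_1/(λ_1+λ_2) = 0.0729927/0.102693 ≈ 0.711.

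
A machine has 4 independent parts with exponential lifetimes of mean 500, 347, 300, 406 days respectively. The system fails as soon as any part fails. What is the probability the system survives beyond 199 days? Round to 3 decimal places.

The first failure time is exponential with rate Σλ_i = 1/500 + 1/347 + 1/300 + 1/406 = 0.0106782 per day.
P(min > 199) = e^(−0.0106782·199) = e^(−2.125) ≈ 0.119.

0.119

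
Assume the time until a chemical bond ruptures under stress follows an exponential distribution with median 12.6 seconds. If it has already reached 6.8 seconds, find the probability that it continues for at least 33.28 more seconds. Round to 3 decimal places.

0.160

For an exponential, median = ln(2)/λ, so λ = ln 2 / 12.6 = 0.0550117 per second.
By the memoryless property, P(X > 6.8+33.28 | X > 6.8) = P(X > 33.28).
P(X > 33.28) = e^(−1.8308) ≈ 0.160.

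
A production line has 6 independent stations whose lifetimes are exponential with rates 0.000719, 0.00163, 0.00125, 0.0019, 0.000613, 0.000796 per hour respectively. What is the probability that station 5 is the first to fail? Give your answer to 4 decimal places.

The time to first failure is exponential with rate Σλ = 0.000719 + 0.00163 + 0.00125 + 0.0019 + 0.000613 + 0.000796 = 0.006908.
P(station 5 first) = λ_5/Σλ = 0.000613/0.006908 ≈ 0.0887.

0.0887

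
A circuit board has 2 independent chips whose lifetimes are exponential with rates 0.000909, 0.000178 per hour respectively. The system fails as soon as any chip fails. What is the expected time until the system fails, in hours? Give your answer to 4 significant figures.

920.0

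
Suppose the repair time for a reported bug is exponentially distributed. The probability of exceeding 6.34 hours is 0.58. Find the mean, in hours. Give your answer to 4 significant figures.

11.64

e^(−λ·6.34) = 0.58 ⇒ λ = −ln(0.58)/6.34 = 0.0859191.
Mean = 1/λ = 11.6389 hours.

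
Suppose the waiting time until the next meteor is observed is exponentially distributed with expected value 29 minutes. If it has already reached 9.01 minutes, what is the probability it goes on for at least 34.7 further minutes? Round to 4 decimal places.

0.3022

The rate is λ = 1/29 = 0.0344828 per minute.
P(X > s+t | X > s) = e^(−λ(s+t))/e^(−λs) = e^(−λt), independent of s = 9.01.
P(X > 34.7) = e^(−1.1966) ≈ 0.3022.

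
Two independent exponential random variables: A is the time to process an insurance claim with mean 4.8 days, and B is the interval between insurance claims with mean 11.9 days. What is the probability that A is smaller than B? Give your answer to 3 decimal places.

0.713

λ_1 = 1/4.8 = 0.208333, λ_2 = 1/11.9 = 0.0840336.
For independent exponentials, P(A < B) = λ_1/(λ_1+λ_2) = 0.208333/0.292367 ≈ 0.713.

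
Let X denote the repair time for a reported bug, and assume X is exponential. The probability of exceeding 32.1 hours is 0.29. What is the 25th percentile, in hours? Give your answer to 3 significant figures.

7.46

e^(−λ·32.1) = 0.29 ⇒ λ = −ln(0.29)/32.1 = 0.0385631.
25th percentile: 1 − e^(−λt) = 0.25, t = −ln(0.75)/λ = 7.46004 hours.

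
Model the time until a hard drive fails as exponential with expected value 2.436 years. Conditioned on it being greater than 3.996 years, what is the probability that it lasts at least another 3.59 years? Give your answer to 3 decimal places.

The rate is λ = 1/2.436 = 0.410509 per year.
The exponential is memoryless, so the remaining time is again Exp(λ): the condition X > 3.996 is irrelevant.
P(X > 3.59) = e^(−1.4737) ≈ 0.229.

0.229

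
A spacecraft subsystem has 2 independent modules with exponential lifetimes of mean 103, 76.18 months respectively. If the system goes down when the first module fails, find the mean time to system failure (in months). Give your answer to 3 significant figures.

The first failure time is exponential with rate Σλ_i = 1/103 + 1/76.18 = 0.0228355 per month.
E[min] = 1/Σλ = 1/0.0228355 = 43.7914 months.

43.8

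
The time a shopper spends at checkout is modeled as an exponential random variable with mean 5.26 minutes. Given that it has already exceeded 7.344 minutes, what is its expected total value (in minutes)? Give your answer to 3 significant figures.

12.6

The rate is λ = 1/5.26 = 0.190114 per minute.
By memorylessness, E[X | X > 7.344] = 7.344 + 1/λ = 7.344 + 5.26 = 12.604 minutes.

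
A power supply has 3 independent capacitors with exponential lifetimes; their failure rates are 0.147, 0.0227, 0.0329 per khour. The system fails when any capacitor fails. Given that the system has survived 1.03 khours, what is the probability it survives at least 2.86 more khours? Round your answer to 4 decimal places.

Time to first failure ~ Exp(Σλ) with Σλ = 0.2026.
By memorylessness, P(T > 1.03+2.86 | T > 1.03) = P(T > 2.86) = e^(−0.2026·2.86) ≈ 0.5602.

0.5602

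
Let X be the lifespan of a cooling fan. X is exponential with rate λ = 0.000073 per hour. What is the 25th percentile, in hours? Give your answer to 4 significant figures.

Set 1 − e^(−λt) = 0.25, so t = −ln(0.75)/λ = 0.28768/0.000073 ≈ 3940.85 hours.

3941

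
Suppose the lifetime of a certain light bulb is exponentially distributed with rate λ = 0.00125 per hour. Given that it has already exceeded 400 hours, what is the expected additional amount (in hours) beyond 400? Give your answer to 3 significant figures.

800

By memorylessness, the remaining amount past any threshold is again Exp(λ) with mean 1/λ = 800 hours.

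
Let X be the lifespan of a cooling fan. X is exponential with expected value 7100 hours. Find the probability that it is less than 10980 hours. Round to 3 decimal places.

0.787

The rate is λ = 1/7100 = 0.000140845 per hour.
P(X ≤ 10980) = 1 − e^(−λ·10980) = 1 − e^(−1.5465) ≈ 0.787.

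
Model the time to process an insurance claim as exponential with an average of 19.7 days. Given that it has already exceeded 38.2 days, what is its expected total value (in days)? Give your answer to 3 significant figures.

The rate is λ = 1/19.7 = 0.0507614 per day.
By memorylessness, E[X | X > 38.2] = 38.2 + 1/λ = 38.2 + 19.7 = 57.9 days.

57.9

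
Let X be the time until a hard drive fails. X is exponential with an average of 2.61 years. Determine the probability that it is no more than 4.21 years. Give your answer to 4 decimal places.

0.8007

The rate is λ = 1/2.61 = 0.383142 per year.
P(X ≤ 4.21) = 1 − e^(−λ·4.21) = 1 − e^(−1.613) ≈ 0.8007.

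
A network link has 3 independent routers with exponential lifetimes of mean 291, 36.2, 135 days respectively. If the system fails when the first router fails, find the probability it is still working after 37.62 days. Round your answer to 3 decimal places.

The first failure time is exponential with rate Σλ_i = 1/291 + 1/36.2 + 1/135 = 0.0384681 per day.
P(min > 37.62) = e^(−0.0384681·37.62) = e^(−1.4472) ≈ 0.235.

0.235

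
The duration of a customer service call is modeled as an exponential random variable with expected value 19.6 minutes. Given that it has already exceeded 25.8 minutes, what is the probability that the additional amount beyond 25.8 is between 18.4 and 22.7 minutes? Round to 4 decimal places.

The rate is λ = 1/19.6 = 0.0510204 per minute.
Memoryless: the residual past 25.8 is again Exp(λ).
P(18.4 < residual < 22.7) = e^(−λ·18.4) − e^(−λ·22.7) = 0.39111 − 0.31406 ≈ 0.0770.

0.0770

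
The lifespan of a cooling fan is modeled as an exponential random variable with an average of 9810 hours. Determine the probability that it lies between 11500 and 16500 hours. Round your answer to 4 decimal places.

The rate is λ = 1/9810 = 0.000101937 per hour.
P(11500 < X < 16500) = e^(−λ·11500) − e^(−λ·16500) = 0.30966 − 0.18601 ≈ 0.1237.

0.1237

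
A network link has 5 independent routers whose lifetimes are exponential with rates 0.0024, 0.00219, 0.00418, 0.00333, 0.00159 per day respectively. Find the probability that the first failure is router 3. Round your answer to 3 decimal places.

0.305

The time to first failure is exponential with rate Σλ = 0.0024 + 0.00219 + 0.00418 + 0.00333 + 0.00159 = 0.01369.
P(router 3 first) = λ_3/Σλ = 0.00418/0.01369 ≈ 0.305.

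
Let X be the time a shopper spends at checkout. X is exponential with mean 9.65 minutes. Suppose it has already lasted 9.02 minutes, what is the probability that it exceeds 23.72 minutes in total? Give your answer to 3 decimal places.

0.218

The rate is λ = 1/9.65 = 0.103627 per minute.
P(X > s+t | X > s) = e^(−λ(s+t))/e^(−λs) = e^(−λt), independent of s = 9.02.
P(X > 14.7) = e^(−1.5233) ≈ 0.218.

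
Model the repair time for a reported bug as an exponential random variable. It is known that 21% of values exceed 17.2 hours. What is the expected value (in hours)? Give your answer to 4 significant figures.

e^(−λ·17.2) = 0.21 ⇒ λ = −ln(0.21)/17.2 = 0.0907353.
Mean = 1/λ = 11.0211 hours.

11.02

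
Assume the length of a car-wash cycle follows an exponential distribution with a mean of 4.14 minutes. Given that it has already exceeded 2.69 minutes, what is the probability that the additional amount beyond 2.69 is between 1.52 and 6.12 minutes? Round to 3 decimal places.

The rate is λ = 1/4.14 = 0.241546 per minute.
Memoryless: the residual past 2.69 is again Exp(λ).
P(1.52 < residual < 6.12) = e^(−λ·1.52) − e^(−λ·6.12) = 0.69271 − 0.22803 ≈ 0.465.

0.465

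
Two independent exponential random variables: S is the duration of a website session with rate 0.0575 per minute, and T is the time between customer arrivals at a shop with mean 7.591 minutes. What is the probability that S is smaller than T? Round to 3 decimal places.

λ_1 = 0.0575, λ_2 = 1/7.591 = 0.131735.
For independent exponentials, P(S < T) = λ_1/(λ_1+λ_2) = 0.0575/0.189235 ≈ 0.304.

0.304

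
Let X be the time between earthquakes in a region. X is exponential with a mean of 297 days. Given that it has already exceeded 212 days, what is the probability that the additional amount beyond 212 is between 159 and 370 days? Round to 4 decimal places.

0.2977

The rate is λ = 1/297 = 0.003367 per day.
Memoryless: the residual past 212 is again Exp(λ).
P(159 < residual < 370) = e^(−λ·159) − e^(−λ·370) = 0.58546 − 0.28771 ≈ 0.2977.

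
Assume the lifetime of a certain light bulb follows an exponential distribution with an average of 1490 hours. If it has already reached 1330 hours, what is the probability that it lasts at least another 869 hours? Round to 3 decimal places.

0.558

The rate is λ = 1/1490 = 0.000671141 per hour.
The exponential is memoryless, so the remaining time is again Exp(λ): the condition X > 1330 is irrelevant.
P(X > 869) = e^(−0.58322) ≈ 0.558.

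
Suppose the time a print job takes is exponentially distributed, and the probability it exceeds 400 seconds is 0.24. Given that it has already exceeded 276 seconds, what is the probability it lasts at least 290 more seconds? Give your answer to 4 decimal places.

From e^(−λ·400) = 0.24, λ = −ln(0.24)/400 = 0.00356779.
Memoryless: P(X > 276+290 | X > 276) = P(X > 290) = e^(−0.00356779·290) ≈ 0.3553.

0.3553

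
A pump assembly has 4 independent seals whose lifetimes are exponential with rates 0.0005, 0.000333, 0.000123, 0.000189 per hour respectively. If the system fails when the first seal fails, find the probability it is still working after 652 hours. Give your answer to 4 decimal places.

0.4740

The time to first failure is exponential with rate Σλ = 0.0005 + 0.000333 + 0.000123 + 0.000189 = 0.001145.
P(min > 652) = e^(−0.001145·652) = e^(−0.74654) ≈ 0.4740.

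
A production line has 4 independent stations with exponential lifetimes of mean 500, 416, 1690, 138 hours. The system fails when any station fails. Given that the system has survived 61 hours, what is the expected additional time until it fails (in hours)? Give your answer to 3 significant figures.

81.7

First-failure rate Σλ = 1/500 + 1/416 + 1/1690 + 1/138 = 0.0122419.
By memorylessness the expected residual is 1/Σλ = 81.6864 hours, regardless of the 61 already elapsed.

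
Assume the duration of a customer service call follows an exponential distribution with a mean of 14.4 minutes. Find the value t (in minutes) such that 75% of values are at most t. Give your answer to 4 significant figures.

19.96

The rate is λ = 1/14.4 = 0.0694444 per minute.
Set 1 − e^(−λt) = 0.75, so t = −ln(0.25)/λ = 1.3863/0.0694444 ≈ 19.9626 minutes.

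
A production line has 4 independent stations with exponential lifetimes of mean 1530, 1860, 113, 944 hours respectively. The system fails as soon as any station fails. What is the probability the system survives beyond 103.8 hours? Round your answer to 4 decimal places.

The first failure time is exponential with rate Σλ_i = 1/1530 + 1/1860 + 1/113 + 1/944 = 0.0111001 per hour.
P(min > 103.8) = e^(−0.0111001·103.8) = e^(−1.1522) ≈ 0.3159.

0.3159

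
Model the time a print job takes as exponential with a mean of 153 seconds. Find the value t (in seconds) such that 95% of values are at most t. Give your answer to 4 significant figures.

458.3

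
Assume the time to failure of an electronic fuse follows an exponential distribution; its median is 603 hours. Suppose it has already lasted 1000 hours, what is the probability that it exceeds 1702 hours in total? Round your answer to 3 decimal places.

0.446

For an exponential, median = ln(2)/λ, so λ = ln 2 / 603 = 0.0011495 per hour.
The exponential is memoryless, so the remaining time is again Exp(λ): the condition X > 1000 is irrelevant.
P(X > 702) = e^(−0.80695) ≈ 0.446.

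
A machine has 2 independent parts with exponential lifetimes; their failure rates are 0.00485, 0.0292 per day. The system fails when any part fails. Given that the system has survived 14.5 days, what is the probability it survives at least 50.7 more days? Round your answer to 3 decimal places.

Time to first failure ~ Exp(Σλ) with Σλ = 0.03405.
By memorylessness, P(T > 14.5+50.7 | T > 14.5) = P(T > 50.7) = e^(−0.03405·50.7) ≈ 0.178.

0.178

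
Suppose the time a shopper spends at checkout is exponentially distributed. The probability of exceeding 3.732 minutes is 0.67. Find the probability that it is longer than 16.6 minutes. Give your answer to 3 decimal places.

0.168

e^(−λ·3.732) = 0.67 ⇒ λ = −ln(0.67)/3.732 = 0.107309.
P(X > 16.6) = e^(−0.107309·16.6) = e^(−1.7813) ≈ 0.168.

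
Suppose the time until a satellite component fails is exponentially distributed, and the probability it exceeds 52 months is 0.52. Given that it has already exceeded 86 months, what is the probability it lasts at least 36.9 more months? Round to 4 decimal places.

0.6287

From e^(−λ·52) = 0.52, λ = −ln(0.52)/52 = 0.0125755.
Memoryless: P(X > 86+36.9 | X > 86) = P(X > 36.9) = e^(−0.0125755·36.9) ≈ 0.6287.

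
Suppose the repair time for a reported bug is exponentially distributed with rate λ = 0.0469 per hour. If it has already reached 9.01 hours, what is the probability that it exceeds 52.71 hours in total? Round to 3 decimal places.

P(X > s+t | X > s) = e^(−λ(s+t))/e^(−λs) = e^(−λt), independent of s = 9.01.
P(X > 43.7) = e^(−2.0495) ≈ 0.129.

0.129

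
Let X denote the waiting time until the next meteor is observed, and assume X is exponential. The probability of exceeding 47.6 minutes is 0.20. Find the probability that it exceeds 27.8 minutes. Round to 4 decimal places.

0.3906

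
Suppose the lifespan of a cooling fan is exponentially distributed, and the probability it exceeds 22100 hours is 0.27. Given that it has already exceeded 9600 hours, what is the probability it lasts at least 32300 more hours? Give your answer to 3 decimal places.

From e^(−λ·22100) = 0.27, λ = −ln(0.27)/22100 = 0.0000592459.
Memoryless: P(X > 9600+32300 | X > 9600) = P(X > 32300) = e^(−0.0000592459·32300) ≈ 0.148.

0.148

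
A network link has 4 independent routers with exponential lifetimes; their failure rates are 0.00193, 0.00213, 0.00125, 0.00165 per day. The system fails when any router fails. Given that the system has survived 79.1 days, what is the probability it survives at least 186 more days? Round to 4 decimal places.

0.2740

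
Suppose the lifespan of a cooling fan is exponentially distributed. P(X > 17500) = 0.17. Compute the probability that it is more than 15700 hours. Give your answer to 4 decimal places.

0.2040

e^(−λ·17500) = 0.17 ⇒ λ = −ln(0.17)/17500 = 0.000101255.
P(X > 15700) = e^(−0.000101255·15700) = e^(−1.5897) ≈ 0.2040.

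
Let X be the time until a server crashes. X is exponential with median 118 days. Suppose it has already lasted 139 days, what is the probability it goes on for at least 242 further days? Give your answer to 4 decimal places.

0.2413

For an exponential, median = ln(2)/λ, so λ = ln 2 / 118 = 0.00587413 per day.
By the memoryless property, P(X > 139+242 | X > 139) = P(X > 242).
P(X > 242) = e^(−1.4215) ≈ 0.2413.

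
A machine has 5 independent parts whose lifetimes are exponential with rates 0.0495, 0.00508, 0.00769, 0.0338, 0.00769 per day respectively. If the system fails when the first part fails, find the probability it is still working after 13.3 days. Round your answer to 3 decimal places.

The time to first failure is exponential with rate Σλ = 0.0495 + 0.00508 + 0.00769 + 0.0338 + 0.00769 = 0.10376.
P(min > 13.3) = e^(−0.10376·13.3) = e^(−1.38) ≈ 0.252.

0.252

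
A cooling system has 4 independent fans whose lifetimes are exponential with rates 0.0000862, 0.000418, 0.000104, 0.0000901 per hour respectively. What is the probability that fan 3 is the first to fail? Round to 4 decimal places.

The time to first failure is exponential with rate Σλ = 0.0000862 + 0.000418 + 0.000104 + 0.0000901 = 0.0006983.
P(fan 3 first) = λ_3/Σλ = 0.000104/0.0006983 ≈ 0.1489.

0.1489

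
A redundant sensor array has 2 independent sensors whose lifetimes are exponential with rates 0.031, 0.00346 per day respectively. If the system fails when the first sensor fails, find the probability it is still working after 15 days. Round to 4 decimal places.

0.5964

The time to first failure is exponential with rate Σλ = 0.031 + 0.00346 = 0.03446.
P(min > 15) = e^(−0.03446·15) = e^(−0.5169) ≈ 0.5964.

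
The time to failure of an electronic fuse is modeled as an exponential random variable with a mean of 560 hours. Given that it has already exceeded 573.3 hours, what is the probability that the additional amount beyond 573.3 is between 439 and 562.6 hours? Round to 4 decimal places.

The rate is λ = 1/560 = 0.00178571 per hour.
Memoryless: the residual past 573.3 is again Exp(λ).
P(439 < residual < 562.6) = e^(−λ·439) − e^(−λ·562.6) = 0.45661 − 0.36618 ≈ 0.0904.

0.0904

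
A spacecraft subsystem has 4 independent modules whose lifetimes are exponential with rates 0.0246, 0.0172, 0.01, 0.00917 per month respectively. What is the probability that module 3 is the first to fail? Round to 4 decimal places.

0.1640

The time to first failure is exponential with rate Σλ = 0.0246 + 0.0172 + 0.01 + 0.00917 = 0.06097.
P(module 3 first) = λ_3/Σλ = 0.01/0.06097 ≈ 0.1640.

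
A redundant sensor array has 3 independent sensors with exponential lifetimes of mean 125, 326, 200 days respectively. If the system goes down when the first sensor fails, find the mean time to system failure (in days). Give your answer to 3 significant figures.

62.2

The first failure time is exponential with rate Σλ_i = 1/125 + 1/326 + 1/200 = 0.0160675 per day.
E[min] = 1/Σλ = 1/0.0160675 = 62.2375 days.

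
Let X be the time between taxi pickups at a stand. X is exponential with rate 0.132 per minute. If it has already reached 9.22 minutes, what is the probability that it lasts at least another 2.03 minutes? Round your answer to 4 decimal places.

P(X > s+t | X > s) = e^(−λ(s+t))/e^(−λs) = e^(−λt), independent of s = 9.22.
P(X > 2.03) = e^(−0.26796) ≈ 0.7649.

0.7649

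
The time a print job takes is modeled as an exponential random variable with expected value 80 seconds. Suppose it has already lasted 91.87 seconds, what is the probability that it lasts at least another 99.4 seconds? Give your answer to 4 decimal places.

The rate is λ = 1/80 = 0.0125 per second.
The exponential is memoryless, so the remaining time is again Exp(λ): the condition X > 91.87 is irrelevant.
P(X > 99.4) = e^(−1.2425) ≈ 0.2887.

0.2887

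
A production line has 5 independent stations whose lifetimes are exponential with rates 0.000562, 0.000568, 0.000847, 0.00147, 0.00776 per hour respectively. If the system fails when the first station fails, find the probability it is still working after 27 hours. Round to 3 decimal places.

The time to first failure is exponential with rate Σλ = 0.000562 + 0.000568 + 0.000847 + 0.00147 + 0.00776 = 0.011207.
P(min > 27) = e^(−0.011207·27) = e^(−0.30259) ≈ 0.739.

0.739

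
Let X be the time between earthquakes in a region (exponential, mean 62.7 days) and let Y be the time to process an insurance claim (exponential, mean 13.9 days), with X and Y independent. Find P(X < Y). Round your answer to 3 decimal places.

0.181

λ_1 = 1/62.7 = 0.015949, λ_2 = 1/13.9 = 0.0719424.
For independent exponentials, P(X < Y) = λ_1/(λ_1+λ_2) = 0.015949/0.0878914 ≈ 0.181.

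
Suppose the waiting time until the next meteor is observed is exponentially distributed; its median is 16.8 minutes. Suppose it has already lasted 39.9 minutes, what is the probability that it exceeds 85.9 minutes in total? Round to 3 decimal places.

For an exponential, median = ln(2)/λ, so λ = ln 2 / 16.8 = 0.0412588 per minute.
By the memoryless property, P(X > 39.9+46 | X > 39.9) = P(X > 46).
P(X > 46) = e^(−1.8979) ≈ 0.150.

0.150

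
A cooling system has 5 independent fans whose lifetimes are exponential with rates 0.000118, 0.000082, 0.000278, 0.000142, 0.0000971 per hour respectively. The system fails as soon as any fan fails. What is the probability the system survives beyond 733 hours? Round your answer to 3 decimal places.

0.591

The time to first failure is exponential with rate Σλ = 0.000118 + 0.000082 + 0.000278 + 0.000142 + 0.0000971 = 0.0007171.
P(min > 733) = e^(−0.0007171·733) = e^(−0.52563) ≈ 0.591.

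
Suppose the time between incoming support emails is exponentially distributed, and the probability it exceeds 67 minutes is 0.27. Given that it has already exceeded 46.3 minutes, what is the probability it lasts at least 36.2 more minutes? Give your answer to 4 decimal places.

0.4929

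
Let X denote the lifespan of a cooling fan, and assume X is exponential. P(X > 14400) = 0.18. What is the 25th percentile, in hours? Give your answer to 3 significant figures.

2420

e^(−λ·14400) = 0.18 ⇒ λ = −ln(0.18)/14400 = 0.000119083.
25th percentile: 1 − e^(−λt) = 0.25, t = −ln(0.75)/λ = 2415.81 hours.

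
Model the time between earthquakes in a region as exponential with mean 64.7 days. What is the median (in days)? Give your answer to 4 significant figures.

The rate is λ = 1/64.7 = 0.015456 per day.
Set 1 − e^(−λt) = 0.5, so t = −ln(0.5)/λ = 0.69315/0.015456 ≈ 44.8466 days.

44.85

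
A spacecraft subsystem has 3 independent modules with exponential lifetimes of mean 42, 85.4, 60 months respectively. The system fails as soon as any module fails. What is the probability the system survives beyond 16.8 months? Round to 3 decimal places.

0.416

The first failure time is exponential with rate Σλ_i = 1/42 + 1/85.4 + 1/60 = 0.0521858 per month.
P(min > 16.8) = e^(−0.0521858·16.8) = e^(−0.87672) ≈ 0.416.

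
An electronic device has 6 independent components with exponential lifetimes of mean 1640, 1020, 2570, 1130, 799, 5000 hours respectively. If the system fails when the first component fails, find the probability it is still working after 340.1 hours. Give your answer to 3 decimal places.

The first failure time is exponential with rate Σλ_i = 1/1640 + 1/1020 + 1/2570 + 1/1130 + 1/799 + 1/5000 = 0.00431577 per hour.
P(min > 340.1) = e^(−0.00431577·340.1) = e^(−1.4678) ≈ 0.230.

0.230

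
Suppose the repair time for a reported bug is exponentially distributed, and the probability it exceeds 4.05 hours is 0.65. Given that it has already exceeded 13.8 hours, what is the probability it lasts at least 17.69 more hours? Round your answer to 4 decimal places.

0.1523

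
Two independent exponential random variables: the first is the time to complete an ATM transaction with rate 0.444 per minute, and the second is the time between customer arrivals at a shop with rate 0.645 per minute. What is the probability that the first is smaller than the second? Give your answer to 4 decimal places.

λ_1 = 0.444, λ_2 = 0.645.
For independent exponentials, P(the first < the second) = λ_1/(λ_1+λ_2) = 0.444/1.089 ≈ 0.4077.

0.4077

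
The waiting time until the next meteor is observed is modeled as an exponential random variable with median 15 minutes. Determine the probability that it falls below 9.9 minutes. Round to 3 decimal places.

0.367

For an exponential, median = ln(2)/λ, so λ = ln 2 / 15 = 0.0462098 per minute.
P(X ≤ 9.9) = 1 − e^(−λ·9.9) = 1 − e^(−0.45748) ≈ 0.367.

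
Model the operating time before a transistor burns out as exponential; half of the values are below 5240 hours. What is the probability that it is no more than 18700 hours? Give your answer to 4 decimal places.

0.9157

For an exponential, median = ln(2)/λ, so λ = ln 2 / 5240 = 0.00013228 per hour.
P(X ≤ 18700) = 1 − e^(−λ·18700) = 1 − e^(−2.4736) ≈ 0.9157.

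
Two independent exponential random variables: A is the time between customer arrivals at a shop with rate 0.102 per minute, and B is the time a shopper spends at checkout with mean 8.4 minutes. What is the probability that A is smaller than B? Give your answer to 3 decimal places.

0.461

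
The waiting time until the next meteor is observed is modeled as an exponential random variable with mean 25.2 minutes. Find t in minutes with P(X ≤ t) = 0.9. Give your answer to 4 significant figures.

58.03

The rate is λ = 1/25.2 = 0.0396825 per minute.
Set 1 − e^(−λt) = 0.9, so t = −ln(0.1)/λ = 2.3026/0.0396825 ≈ 58.0251 minutes.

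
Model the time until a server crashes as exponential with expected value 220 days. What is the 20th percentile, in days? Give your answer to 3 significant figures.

The rate is λ = 1/220 = 0.00454545 per day.
Set 1 − e^(−λt) = 0.2, so t = −ln(0.8)/λ = 0.22314/0.00454545 ≈ 49.0916 days.

49.1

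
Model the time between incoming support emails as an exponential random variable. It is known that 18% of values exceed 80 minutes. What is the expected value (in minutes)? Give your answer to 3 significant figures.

e^(−λ·80) = 0.18 ⇒ λ = −ln(0.18)/80 = 0.021435.
Mean = 1/λ = 46.6527 minutes.

46.7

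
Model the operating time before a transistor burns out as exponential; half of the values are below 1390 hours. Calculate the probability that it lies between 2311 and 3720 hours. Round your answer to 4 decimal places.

0.1594

For an exponential, median = ln(2)/λ, so λ = ln 2 / 1390 = 0.000498667 per hour.
P(2311 < X < 3720) = e^(−λ·2311) − e^(−λ·3720) = 0.31587 − 0.15645 ≈ 0.1594.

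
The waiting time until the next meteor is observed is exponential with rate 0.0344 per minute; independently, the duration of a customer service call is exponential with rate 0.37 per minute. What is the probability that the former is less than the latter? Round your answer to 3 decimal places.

λ_1 = 0.0344, λ_2 = 0.37.
For independent exponentials, P(the former < the latter) = λ_1/(λ_1+λ_2) = 0.0344/0.4044 ≈ 0.085.

0.085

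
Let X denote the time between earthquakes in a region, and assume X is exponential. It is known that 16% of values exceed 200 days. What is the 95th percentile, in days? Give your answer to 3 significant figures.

e^(−λ·200) = 0.16 ⇒ λ = −ln(0.16)/200 = 0.00916291.
95th percentile: 1 − e^(−λt) = 0.95, t = −ln(0.05)/λ = 326.941 days.

327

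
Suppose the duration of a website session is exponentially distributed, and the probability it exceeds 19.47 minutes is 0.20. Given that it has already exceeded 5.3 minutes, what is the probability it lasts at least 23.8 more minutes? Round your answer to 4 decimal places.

From e^(−λ·19.47) = 0.20, λ = −ln(0.20)/19.47 = 0.0826625.
Memoryless: P(X > 5.3+23.8 | X > 5.3) = P(X > 23.8) = e^(−0.0826625·23.8) ≈ 0.1398.

0.1398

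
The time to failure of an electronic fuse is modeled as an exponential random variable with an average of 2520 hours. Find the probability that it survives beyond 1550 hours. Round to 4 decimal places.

The rate is λ = 1/2520 = 0.000396825 per hour.
P(X > 1550) = e^(−λ·1550) = e^(−0.61508) ≈ 0.5406.

0.5406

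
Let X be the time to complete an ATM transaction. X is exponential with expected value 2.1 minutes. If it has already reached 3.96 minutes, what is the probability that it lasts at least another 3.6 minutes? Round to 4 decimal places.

0.1801

The rate is λ = 1/2.1 = 0.47619 per minute.
P(X > s+t | X > s) = e^(−λ(s+t))/e^(−λs) = e^(−λt), independent of s = 3.96.
P(X > 3.6) = e^(−1.7143) ≈ 0.1801.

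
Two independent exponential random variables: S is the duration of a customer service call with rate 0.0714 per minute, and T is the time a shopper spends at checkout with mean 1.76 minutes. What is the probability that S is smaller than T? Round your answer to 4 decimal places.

0.1116

λ_1 = 0.0714, λ_2 = 1/1.76 = 0.568182.
For independent exponentials, P(S < T) = λ_1/(λ_1+λ_2) = 0.0714/0.639582 ≈ 0.1116.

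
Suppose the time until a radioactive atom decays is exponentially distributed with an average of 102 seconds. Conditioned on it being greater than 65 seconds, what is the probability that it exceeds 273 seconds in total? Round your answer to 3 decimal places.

The rate is λ = 1/102 = 0.00980392 per second.
By the memoryless property, P(X > 65+208 | X > 65) = P(X > 208).
P(X > 208) = e^(−2.0392) ≈ 0.130.

0.130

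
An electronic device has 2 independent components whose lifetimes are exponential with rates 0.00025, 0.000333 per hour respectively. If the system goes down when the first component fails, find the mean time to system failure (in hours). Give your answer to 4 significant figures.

1715

The time to first failure is exponential with rate Σλ = 0.00025 + 0.000333 = 0.000583.
E[min] = 1/Σλ = 1/0.000583 = 1715.27 hours.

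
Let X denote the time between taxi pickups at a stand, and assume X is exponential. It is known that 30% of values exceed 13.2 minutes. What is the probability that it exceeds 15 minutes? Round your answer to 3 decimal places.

0.255

e^(−λ·13.2) = 0.30 ⇒ λ = −ln(0.30)/13.2 = 0.0912101.
P(X > 15) = e^(−0.0912101·15) = e^(−1.3682) ≈ 0.255.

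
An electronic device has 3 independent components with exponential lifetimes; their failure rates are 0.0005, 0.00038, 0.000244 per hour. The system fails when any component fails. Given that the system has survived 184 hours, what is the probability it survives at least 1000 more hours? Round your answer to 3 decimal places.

0.325

Time to first failure ~ Exp(Σλ) with Σλ = 0.001124.
By memorylessness, P(T > 184+1000 | T > 184) = P(T > 1000) = e^(−0.001124·1000) ≈ 0.325.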